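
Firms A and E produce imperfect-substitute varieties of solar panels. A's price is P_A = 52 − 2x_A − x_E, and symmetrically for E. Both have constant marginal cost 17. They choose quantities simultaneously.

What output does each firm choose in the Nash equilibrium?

7

Firm A's profit: π = x_A(52 − 2x_A − x_E) − 17x_A.
∂π/∂x_A = 35 − 4x_A − x_E = 0 ⇒ x_A = 8.75 − 0.25x_E.
By symmetry x_E = x_A; substituting into the reaction function, 1.25x_A = 8.75 and x_A = 7.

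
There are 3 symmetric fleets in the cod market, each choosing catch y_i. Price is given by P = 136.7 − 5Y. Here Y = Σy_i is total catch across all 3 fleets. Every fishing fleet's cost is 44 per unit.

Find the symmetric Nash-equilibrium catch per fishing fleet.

4.635

A representative fishing fleet's profit is π_i = y_i(136.7 − 5Y) − 44y_i, with Y = y_i + Σ_{j≠i} y_j.
First-order condition: 92.7 − 10y_i − 5Σ_{j≠i} y_j = 0.
In a symmetric equilibrium every fishing fleet chooses the same y, so Σ_{j≠i} y_j = 2y. The condition becomes 92.7 − 20y = 0, giving y = 92.7/20 = 4.635.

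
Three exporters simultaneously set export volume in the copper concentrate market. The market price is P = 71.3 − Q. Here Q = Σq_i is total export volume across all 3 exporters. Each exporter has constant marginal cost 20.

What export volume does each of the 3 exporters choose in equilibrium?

12.825

A representative exporter's profit is π_i = q_i(71.3 − Q) − 20q_i, with Q = q_i + Σ_{j≠i} q_j.
First-order condition: 51.3 − 2q_i − Σ_{j≠i} q_j = 0.
Imposing symmetry (q_j = q for all j) turns Σ_{j≠i} q_j into 2q, so 51.3 = 4q and q = 12.825.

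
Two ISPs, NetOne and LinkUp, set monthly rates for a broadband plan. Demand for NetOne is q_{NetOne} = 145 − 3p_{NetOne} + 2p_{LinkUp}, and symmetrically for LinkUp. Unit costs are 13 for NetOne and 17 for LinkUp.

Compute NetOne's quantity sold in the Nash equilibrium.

NetOne's profit: π = (p_{NetOne} − 13)(145 − 3p_{NetOne} + 2p_{LinkUp}).
∂π/∂p_{NetOne} = 184 − 6p_{NetOne} + 2p_{LinkUp} = 0 ⇒ p_{NetOne} = 92/3 + (1/3)p_{LinkUp}.
Similarly p_{LinkUp} = 98/3 + (1/3)p_{NetOne}.
Solving the two reaction functions simultaneously: (1 − (1/3)(1/3))p_{NetOne} = 92/3 + (1/3)·(98/3), so (8/9)p_{NetOne} = 374/9 and p_{NetOne} = 46.75.
Then p_{LinkUp} = 98/3 + (1/3)·46.75 = 48.25.
q_{NetOne} = 145 − 3·46.75 + 2·48.25 = 101.25.

101.25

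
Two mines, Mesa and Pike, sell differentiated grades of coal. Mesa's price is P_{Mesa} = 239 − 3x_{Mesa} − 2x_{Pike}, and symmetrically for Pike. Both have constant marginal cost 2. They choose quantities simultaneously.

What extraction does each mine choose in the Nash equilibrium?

29.625

Mine Mesa's profit: π = x_{Mesa}(239 − 3x_{Mesa} − 2x_{Pike}) − 2x_{Mesa}.
∂π/∂x_{Mesa} = 237 − 6x_{Mesa} − 2x_{Pike} = 0 ⇒ x_{Mesa} = 39.5 − (1/3)x_{Pike}.
Setting x_{Mesa} = x_{Pike} in the reaction function: x_{Mesa} = 39.5 − (1/3)x_{Mesa}, so x_{Mesa} = 39.5 / (4/3) = 29.625.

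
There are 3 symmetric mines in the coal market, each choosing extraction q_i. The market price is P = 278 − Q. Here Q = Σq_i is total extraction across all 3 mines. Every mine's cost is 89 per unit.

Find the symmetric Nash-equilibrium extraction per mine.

A representative mine's profit is π_i = q_i(278 − Q) − 89q_i, with Q = q_i + Σ_{j≠i} q_j.
First-order condition: 189 − 2q_i − Σ_{j≠i} q_j = 0.
With identical mines, set every q_j = q: then 189 − 2q − 2q = 0, i.e. q = 189/4 = 47.25.

47.25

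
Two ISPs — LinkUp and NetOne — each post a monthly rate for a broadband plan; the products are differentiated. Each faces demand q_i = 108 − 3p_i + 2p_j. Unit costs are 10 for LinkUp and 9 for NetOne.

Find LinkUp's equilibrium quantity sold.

72.9375

LinkUp's profit: π = (p_{LinkUp} − 10)(108 − 3p_{LinkUp} + 2p_{NetOne}).
∂π/∂p_{LinkUp} = 138 − 6p_{LinkUp} + 2p_{NetOne} = 0 ⇒ p_{LinkUp} = 23 + (1/3)p_{NetOne}.
Similarly p_{NetOne} = 22.5 + (1/3)p_{LinkUp}.
Solving the two reaction functions simultaneously: (1 − (1/3)(1/3))p_{LinkUp} = 23 + (1/3)·22.5, so (8/9)p_{LinkUp} = 30.5 and p_{LinkUp} = 34.3125.
Then p_{NetOne} = 22.5 + (1/3)·34.3125 = 33.9375.
q_{LinkUp} = 108 − 3·34.3125 + 2·33.9375 = 72.9375.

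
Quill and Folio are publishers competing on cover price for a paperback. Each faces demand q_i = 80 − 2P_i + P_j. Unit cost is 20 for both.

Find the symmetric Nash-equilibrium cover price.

Quill's profit: π = (P_{Quill} − 20)(80 − 2P_{Quill} + P_{Folio}).
∂π/∂P_{Quill} = 120 − 4P_{Quill} + P_{Folio} = 0 ⇒ P_{Quill} = 30 + 0.25P_{Folio}.
By symmetry P_{Folio} = P_{Quill}; substituting into the reaction function, 0.75P_{Quill} = 30 and P_{Quill} = 40.

40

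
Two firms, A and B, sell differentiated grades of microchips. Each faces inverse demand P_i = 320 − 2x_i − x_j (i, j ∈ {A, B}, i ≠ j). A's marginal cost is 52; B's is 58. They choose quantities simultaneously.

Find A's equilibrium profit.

Firm A's profit: π = x_A(320 − 2x_A − x_B) − 52x_A.
∂π/∂x_A = 268 − 4x_A − x_B = 0 ⇒ x_A = 67 − 0.25x_B.
Similarly x_B = 65.5 − 0.25x_A.
Plugging x_B into A's best response: x_A = 67 − 0.25(65.5 − 0.25x_A) ⇒ 0.9375x_A = 50.625, so x_A = 54.
Then x_B = 65.5 − 0.25·54 = 52.
P_A = 320 − 2·54 − 52 = 160.
Profit = (160 − 52)·54 = 5832.

5832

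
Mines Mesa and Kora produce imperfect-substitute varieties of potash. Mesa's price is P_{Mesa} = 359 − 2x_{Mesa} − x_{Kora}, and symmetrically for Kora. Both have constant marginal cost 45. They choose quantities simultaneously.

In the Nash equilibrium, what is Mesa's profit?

Mine Mesa's profit: π = x_{Mesa}(359 − 2x_{Mesa} − x_{Kora}) − 45x_{Mesa}.
∂π/∂x_{Mesa} = 314 − 4x_{Mesa} − x_{Kora} = 0 ⇒ x_{Mesa} = 78.5 − 0.25x_{Kora}.
By symmetry x_{Kora} = x_{Mesa}; substituting into the reaction function, 1.25x_{Mesa} = 78.5 and x_{Mesa} = 62.8.
P_{Mesa} = 359 − 2·62.8 − 62.8 = 170.6.
Profit = (170.6 − 45)·62.8 = 7887.68.

7887.68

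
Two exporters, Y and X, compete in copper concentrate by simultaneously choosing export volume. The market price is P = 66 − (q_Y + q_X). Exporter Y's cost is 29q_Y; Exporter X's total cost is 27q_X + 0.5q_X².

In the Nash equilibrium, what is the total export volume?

Exporter Y's profit: π = q_Y(66 − (q_Y + q_X)) − 29q_Y.
∂π/∂q_Y = 37 − 2q_Y − q_X = 0, so q_Y = 18.5 − 0.5q_X.
For X: ∂π/∂q_X = 39 − 3q_X − q_Y = 0 ⇒ q_X = 13 − (1/3)q_Y.
Solving the two reaction functions simultaneously: (1 − (−0.5)(−1/3))q_Y = 18.5 − 0.5·13, so (5/6)q_Y = 12 and q_Y = 14.4.
Then q_X = 13 − (1/3)·14.4 = 8.2.
Total export volume: 14.4 + 8.2 = 22.6.

22.6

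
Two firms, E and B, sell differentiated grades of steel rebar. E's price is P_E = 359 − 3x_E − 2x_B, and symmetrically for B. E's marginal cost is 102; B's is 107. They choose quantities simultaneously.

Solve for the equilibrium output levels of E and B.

32.4375, 31.1875

Firm E's profit: π = x_E(359 − 3x_E − 2x_B) − 102x_E.
∂π/∂x_E = 257 − 6x_E − 2x_B = 0 ⇒ x_E = 257/6 − (1/3)x_B.
Similarly x_B = 42 − (1/3)x_E.
Substituting the second reaction function into the first: x_E = 257/6 − (1/3)(42 − (1/3)x_E), which gives (8/9)x_E = 173/6 ⇒ x_E = 32.4375.
Then x_B = 42 − (1/3)·32.4375 = 31.1875.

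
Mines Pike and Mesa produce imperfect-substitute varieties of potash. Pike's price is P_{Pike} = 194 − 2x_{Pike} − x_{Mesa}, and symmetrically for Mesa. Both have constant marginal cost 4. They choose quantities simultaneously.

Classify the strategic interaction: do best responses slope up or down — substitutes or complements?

strategic substitutes

Mine Pike's profit: π = x_{Pike}(194 − 2x_{Pike} − x_{Mesa}) − 4x_{Pike}.
∂π/∂x_{Pike} = 190 − 4x_{Pike} − x_{Mesa} = 0 ⇒ x_{Pike} = 47.5 − 0.25x_{Mesa}.
The best-response slope dx_{Pike}/dx_{Mesa} = −0.25 < 0: the reaction function is downward-sloping, so the choices are strategic substitutes.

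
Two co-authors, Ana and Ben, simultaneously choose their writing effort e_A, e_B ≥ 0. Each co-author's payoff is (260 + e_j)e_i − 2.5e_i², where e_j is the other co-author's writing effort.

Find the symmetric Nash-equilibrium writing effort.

65

Ana's payoff is (260 + e_B)e_A − 2.5e_A².
∂π/∂e_A = 260 + e_B − 5e_A = 0, so e_A = 52 + 0.2e_B.
By symmetry e_B = e_A; substituting into the reaction function, 0.8e_A = 52 and e_A = 65.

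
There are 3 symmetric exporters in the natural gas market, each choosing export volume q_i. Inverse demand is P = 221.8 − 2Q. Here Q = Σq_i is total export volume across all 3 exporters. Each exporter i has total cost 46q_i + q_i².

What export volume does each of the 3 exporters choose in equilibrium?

17.58

A representative exporter's profit is π_i = q_i(221.8 − 2Q) − 46q_i − q_i², with Q = q_i + Σ_{j≠i} q_j.
First-order condition: 175.8 − 6q_i − 2Σ_{j≠i} q_j = 0.
Imposing symmetry (q_j = q for all j) turns Σ_{j≠i} q_j into 2q, so 175.8 = 10q and q = 17.58.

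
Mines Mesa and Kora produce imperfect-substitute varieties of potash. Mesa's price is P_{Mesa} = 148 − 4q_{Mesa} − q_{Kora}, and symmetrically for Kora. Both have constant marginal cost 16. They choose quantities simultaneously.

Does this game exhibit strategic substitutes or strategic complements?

strategic substitutes

Mine Mesa's profit: π = q_{Mesa}(148 − 4q_{Mesa} − q_{Kora}) − 16q_{Mesa}.
∂π/∂q_{Mesa} = 132 − 8q_{Mesa} − q_{Kora} = 0 ⇒ q_{Mesa} = 16.5 − 0.125q_{Kora}.
The best-response slope dq_{Mesa}/dq_{Kora} = −0.125 < 0: the reaction function is downward-sloping, so the choices are strategic substitutes.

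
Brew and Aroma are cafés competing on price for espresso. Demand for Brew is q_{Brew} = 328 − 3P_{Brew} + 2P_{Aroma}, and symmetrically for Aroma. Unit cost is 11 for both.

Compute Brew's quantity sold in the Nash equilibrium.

237.75

Brew's profit: π = (P_{Brew} − 11)(328 − 3P_{Brew} + 2P_{Aroma}).
∂π/∂P_{Brew} = 361 − 6P_{Brew} + 2P_{Aroma} = 0 ⇒ P_{Brew} = 361/6 + (1/3)P_{Aroma}.
Setting P_{Brew} = P_{Aroma} in the reaction function: P_{Brew} = 361/6 + (1/3)P_{Brew}, so P_{Brew} = (361/6) / (2/3) = 90.25.
q_{Brew} = 328 − 3·90.25 + 2·90.25 = 237.75.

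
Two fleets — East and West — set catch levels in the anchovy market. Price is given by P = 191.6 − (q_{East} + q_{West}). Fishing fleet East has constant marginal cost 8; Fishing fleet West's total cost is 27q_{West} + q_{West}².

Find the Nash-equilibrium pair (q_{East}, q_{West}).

Fishing fleet East's profit: π = q_{East}(191.6 − (q_{East} + q_{West})) − 8q_{East}.
∂π/∂q_{East} = 183.6 − 2q_{East} − q_{West} = 0, so q_{East} = 91.8 − 0.5q_{West}.
For West: ∂π/∂q_{West} = 164.6 − 4q_{West} − q_{East} = 0 ⇒ q_{West} = 41.15 − 0.25q_{East}.
Plugging q_{West} into East's best response: q_{East} = 91.8 − 0.5(41.15 − 0.25q_{East}) ⇒ 0.875q_{East} = 71.225, so q_{East} = 81.4.
Then q_{West} = 41.15 − 0.25·81.4 = 20.8.

81.4, 20.8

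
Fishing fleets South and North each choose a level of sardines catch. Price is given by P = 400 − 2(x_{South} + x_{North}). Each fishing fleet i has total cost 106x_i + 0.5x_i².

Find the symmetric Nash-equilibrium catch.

Fishing fleet South's profit: π = x_{South}(400 − 2(x_{South} + x_{North})) − 106x_{South} − 0.5x_{South}².
∂π/∂x_{South} = 294 − 5x_{South} − 2x_{North} = 0, so x_{South} = 58.8 − 0.4x_{North}.
The game is symmetric, so in equilibrium x_{North} = x_{South}: the reaction function gives 1.4x_{South} = 58.8, hence x_{South} = 42.

42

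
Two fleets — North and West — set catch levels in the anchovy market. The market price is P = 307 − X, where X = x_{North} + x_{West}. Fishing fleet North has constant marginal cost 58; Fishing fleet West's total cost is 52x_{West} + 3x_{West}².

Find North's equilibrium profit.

13409.64

Fishing fleet North's profit: π = x_{North}(307 − (x_{North} + x_{West})) − 58x_{North}.
∂π/∂x_{North} = 249 − 2x_{North} − x_{West} = 0, so x_{North} = 124.5 − 0.5x_{West}.
For West: ∂π/∂x_{West} = 255 − 8x_{West} − x_{North} = 0 ⇒ x_{West} = 31.875 − 0.125x_{North}.
Substituting the second reaction function into the first: x_{North} = 124.5 − 0.5(31.875 − 0.125x_{North}), which gives 0.9375x_{North} = 108.5625 ⇒ x_{North} = 115.8.
Then x_{West} = 31.875 − 0.125·115.8 = 17.4.
Price P = 307 − 133.2 = 173.8.
North's profit: (173.8 − 58)·115.8 = 13409.64.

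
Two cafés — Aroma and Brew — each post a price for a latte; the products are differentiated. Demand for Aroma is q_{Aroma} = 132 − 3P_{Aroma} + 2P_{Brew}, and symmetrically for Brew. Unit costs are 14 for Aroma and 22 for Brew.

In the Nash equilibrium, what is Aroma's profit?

2883

Aroma's profit: π = (P_{Aroma} − 14)(132 − 3P_{Aroma} + 2P_{Brew}).
∂π/∂P_{Aroma} = 174 − 6P_{Aroma} + 2P_{Brew} = 0 ⇒ P_{Aroma} = 29 + (1/3)P_{Brew}.
Similarly P_{Brew} = 33 + (1/3)P_{Aroma}.
Substituting the second reaction function into the first: P_{Aroma} = 29 + (1/3)(33 + (1/3)P_{Aroma}), which gives (8/9)P_{Aroma} = 40 ⇒ P_{Aroma} = 45.
Then P_{Brew} = 33 + (1/3)·45 = 48.
q_{Aroma} = 132 − 3·45 + 2·48 = 93.
Profit = (45 − 14)·93 = 2883.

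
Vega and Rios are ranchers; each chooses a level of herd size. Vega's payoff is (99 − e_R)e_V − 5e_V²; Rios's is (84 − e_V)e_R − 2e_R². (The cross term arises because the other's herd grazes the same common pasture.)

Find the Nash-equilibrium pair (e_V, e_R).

8, 19

Expanding Vega's payoff: 99e_V − e_Re_V − 5e_V².
∂π/∂e_V = 99 − e_R − 10e_V = 0, so e_V = 9.9 − 0.1e_R.
Likewise for Rios: e_R = 21 − 0.25e_V.
Plugging e_R into Vega's best response: e_V = 9.9 − 0.1(21 − 0.25e_V) ⇒ 0.975e_V = 7.8, so e_V = 8.
Then e_R = 21 − 0.25·8 = 19.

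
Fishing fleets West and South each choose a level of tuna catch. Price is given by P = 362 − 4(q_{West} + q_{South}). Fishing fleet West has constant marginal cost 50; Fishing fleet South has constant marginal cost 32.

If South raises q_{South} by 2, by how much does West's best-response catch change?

-1

Fishing fleet West's profit: π = q_{West}(362 − 4(q_{West} + q_{South})) − 50q_{West}.
∂π/∂q_{West} = 312 − 8q_{West} − 4q_{South} = 0, so q_{West} = 39 − 0.5q_{South}.
The reaction-function slope is −0.5, so a 2-unit rise in q_{South} moves q_{West} by −0.5 × 2 = −1. West's best response falls — the actions are strategic substitutes.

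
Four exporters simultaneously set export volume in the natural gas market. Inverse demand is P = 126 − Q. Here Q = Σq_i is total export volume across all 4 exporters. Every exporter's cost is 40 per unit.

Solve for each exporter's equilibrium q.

17.2

A representative exporter's profit is π_i = q_i(126 − Q) − 40q_i, with Q = q_i + Σ_{j≠i} q_j.
First-order condition: 86 − 2q_i − Σ_{j≠i} q_j = 0.
Imposing symmetry (q_j = q for all j) turns Σ_{j≠i} q_j into 3q, so 86 = 5q and q = 17.2.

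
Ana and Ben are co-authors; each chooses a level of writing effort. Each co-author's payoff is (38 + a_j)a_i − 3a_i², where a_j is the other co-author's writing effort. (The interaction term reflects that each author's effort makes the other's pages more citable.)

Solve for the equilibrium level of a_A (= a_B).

7.6

Ana's payoff is (38 + a_B)a_A − 3a_A².
∂π/∂a_A = 38 + a_B − 6a_A = 0, so a_A = 19/3 + (1/6)a_B.
By symmetry a_B = a_A; substituting into the reaction function, (5/6)a_A = 19/3 and a_A = 7.6.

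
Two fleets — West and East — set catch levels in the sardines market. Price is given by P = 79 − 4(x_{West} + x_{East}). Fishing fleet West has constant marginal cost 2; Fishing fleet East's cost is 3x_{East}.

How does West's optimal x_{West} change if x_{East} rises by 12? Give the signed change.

Fishing fleet West's profit: π = x_{West}(79 − 4(x_{West} + x_{East})) − 2x_{West}.
∂π/∂x_{West} = 77 − 8x_{West} − 4x_{East} = 0, so x_{West} = 9.625 − 0.5x_{East}.
The reaction-function slope is −0.5, so a 12-unit rise in x_{East} moves x_{West} by −0.5 × 12 = −6. West's best response falls — the actions are strategic substitutes.

-6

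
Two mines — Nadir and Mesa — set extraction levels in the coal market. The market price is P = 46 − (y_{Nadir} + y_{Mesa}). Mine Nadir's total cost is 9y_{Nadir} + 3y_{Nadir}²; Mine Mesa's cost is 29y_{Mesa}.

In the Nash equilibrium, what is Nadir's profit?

57.76

Mine Nadir's profit: π = y_{Nadir}(46 − (y_{Nadir} + y_{Mesa})) − 9y_{Nadir} − 3y_{Nadir}².
∂π/∂y_{Nadir} = 37 − 8y_{Nadir} − y_{Mesa} = 0, so y_{Nadir} = 4.625 − 0.125y_{Mesa}.
For Mesa: ∂π/∂y_{Mesa} = 17 − 2y_{Mesa} − y_{Nadir} = 0 ⇒ y_{Mesa} = 8.5 − 0.5y_{Nadir}.
Substituting the second reaction function into the first: y_{Nadir} = 4.625 − 0.125(8.5 − 0.5y_{Nadir}), which gives 0.9375y_{Nadir} = 3.5625 ⇒ y_{Nadir} = 3.8.
Then y_{Mesa} = 8.5 − 0.5·3.8 = 6.6.
Price P = 46 − 10.4 = 35.6.
Nadir's profit: (35.6 − 9)·3.8 − 3(3.8)² = 57.76.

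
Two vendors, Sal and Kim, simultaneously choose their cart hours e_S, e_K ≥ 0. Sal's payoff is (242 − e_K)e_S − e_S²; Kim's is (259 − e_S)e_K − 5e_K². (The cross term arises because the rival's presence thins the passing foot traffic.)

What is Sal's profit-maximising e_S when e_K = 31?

Expanding Sal's payoff: 242e_S − e_Ke_S − e_S².
∂π/∂e_S = 242 − e_K − 2e_S = 0, so e_S = 121 − 0.5e_K.
At e_K = 31: e_S = 121 − 0.5·31 = 105.5.

105.5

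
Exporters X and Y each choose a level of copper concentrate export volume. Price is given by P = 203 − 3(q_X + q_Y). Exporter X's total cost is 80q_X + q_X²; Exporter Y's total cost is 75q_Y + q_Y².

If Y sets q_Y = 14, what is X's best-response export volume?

10.125

Exporter X's profit: π = q_X(203 − 3(q_X + q_Y)) − 80q_X − q_X².
∂π/∂q_X = 123 − 8q_X − 3q_Y = 0, so q_X = 15.375 − 0.375q_Y.
At q_Y = 14: q_X = 15.375 − 0.375·14 = 10.125.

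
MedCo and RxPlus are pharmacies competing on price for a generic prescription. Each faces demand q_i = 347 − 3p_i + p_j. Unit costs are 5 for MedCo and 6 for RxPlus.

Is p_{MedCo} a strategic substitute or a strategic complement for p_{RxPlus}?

MedCo's profit: π = (p_{MedCo} − 5)(347 − 3p_{MedCo} + p_{RxPlus}).
∂π/∂p_{MedCo} = 362 − 6p_{MedCo} + p_{RxPlus} = 0 ⇒ p_{MedCo} = 181/3 + (1/6)p_{RxPlus}.
The best-response slope dp_{MedCo}/dp_{RxPlus} = 1/6 > 0: the reaction function is upward-sloping, so the choices are strategic complements.

strategic complements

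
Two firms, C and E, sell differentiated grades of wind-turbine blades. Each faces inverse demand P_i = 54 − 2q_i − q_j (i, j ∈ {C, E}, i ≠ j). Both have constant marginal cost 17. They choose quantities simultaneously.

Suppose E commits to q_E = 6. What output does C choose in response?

Firm C's profit: π = q_C(54 − 2q_C − q_E) − 17q_C.
∂π/∂q_C = 37 − 4q_C − q_E = 0 ⇒ q_C = 9.25 − 0.25q_E.
At q_E = 6: q_C = 9.25 − 0.25·6 = 7.75.

7.75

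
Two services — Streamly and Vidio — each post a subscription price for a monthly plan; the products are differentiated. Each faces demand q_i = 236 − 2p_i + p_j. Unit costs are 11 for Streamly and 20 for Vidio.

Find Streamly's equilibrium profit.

Streamly's profit: π = (p_{Streamly} − 11)(236 − 2p_{Streamly} + p_{Vidio}).
∂π/∂p_{Streamly} = 258 − 4p_{Streamly} + p_{Vidio} = 0 ⇒ p_{Streamly} = 64.5 + 0.25p_{Vidio}.
Similarly p_{Vidio} = 69 + 0.25p_{Streamly}.
Substituting the second reaction function into the first: p_{Streamly} = 64.5 + 0.25(69 + 0.25p_{Streamly}), which gives 0.9375p_{Streamly} = 81.75 ⇒ p_{Streamly} = 87.2.
Then p_{Vidio} = 69 + 0.25·87.2 = 90.8.
q_{Streamly} = 236 − 2·87.2 + 90.8 = 152.4.
Profit = (87.2 − 11)·152.4 = 11612.88.

11612.88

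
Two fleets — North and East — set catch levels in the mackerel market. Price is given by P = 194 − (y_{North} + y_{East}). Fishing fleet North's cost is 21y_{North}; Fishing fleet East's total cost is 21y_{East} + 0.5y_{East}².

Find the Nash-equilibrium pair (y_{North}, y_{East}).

69.2, 34.6

Fishing fleet North's profit: π = y_{North}(194 − (y_{North} + y_{East})) − 21y_{North}.
∂π/∂y_{North} = 173 − 2y_{North} − y_{East} = 0, so y_{North} = 86.5 − 0.5y_{East}.
For East: ∂π/∂y_{East} = 173 − 3y_{East} − y_{North} = 0 ⇒ y_{East} = 173/3 − (1/3)y_{North}.
Substituting the second reaction function into the first: y_{North} = 86.5 − 0.5(173/3 − (1/3)y_{North}), which gives (5/6)y_{North} = 173/3 ⇒ y_{North} = 69.2.
Then y_{East} = 173/3 − (1/3)·69.2 = 34.6.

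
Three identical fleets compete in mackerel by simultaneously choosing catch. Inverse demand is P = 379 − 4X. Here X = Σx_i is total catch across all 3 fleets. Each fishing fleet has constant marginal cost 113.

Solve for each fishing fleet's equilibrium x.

16.625

A representative fishing fleet's profit is π_i = x_i(379 − 4X) − 113x_i, with X = x_i + Σ_{j≠i} x_j.
First-order condition: 266 − 8x_i − 4Σ_{j≠i} x_j = 0.
In a symmetric equilibrium every fishing fleet chooses the same x, so Σ_{j≠i} x_j = 2x. The condition becomes 266 − 16x = 0, giving x = 266/16 = 16.625.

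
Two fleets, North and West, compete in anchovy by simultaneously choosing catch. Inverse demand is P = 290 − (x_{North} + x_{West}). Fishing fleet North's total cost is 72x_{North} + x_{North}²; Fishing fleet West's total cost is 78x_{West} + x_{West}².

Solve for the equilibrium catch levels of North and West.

44, 42

Fishing fleet North's profit: π = x_{North}(290 − (x_{North} + x_{West})) − 72x_{North} − x_{North}².
∂π/∂x_{North} = 218 − 4x_{North} − x_{West} = 0, so x_{North} = 54.5 − 0.25x_{West}.
By the same steps for West: x_{West} = 53 − 0.25x_{North}.
Substituting the second reaction function into the first: x_{North} = 54.5 − 0.25(53 − 0.25x_{North}), which gives 0.9375x_{North} = 41.25 ⇒ x_{North} = 44.
Then x_{West} = 53 − 0.25·44 = 42.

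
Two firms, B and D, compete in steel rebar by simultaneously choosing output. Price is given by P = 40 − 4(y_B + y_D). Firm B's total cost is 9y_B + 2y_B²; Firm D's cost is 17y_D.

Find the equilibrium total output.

3.85

Firm B's profit: π = y_B(40 − 4(y_B + y_D)) − 9y_B − 2y_B².
∂π/∂y_B = 31 − 12y_B − 4y_D = 0, so y_B = 31/12 − (1/3)y_D.
For D: ∂π/∂y_D = 23 − 8y_D − 4y_B = 0 ⇒ y_D = 2.875 − 0.5y_B.
Solving the two reaction functions simultaneously: (1 − (−1/3)(−0.5))y_B = 31/12 − (1/3)·2.875, so (5/6)y_B = 1.625 and y_B = 1.95.
Then y_D = 2.875 − 0.5·1.95 = 1.9.
Total output: 1.95 + 1.9 = 3.85.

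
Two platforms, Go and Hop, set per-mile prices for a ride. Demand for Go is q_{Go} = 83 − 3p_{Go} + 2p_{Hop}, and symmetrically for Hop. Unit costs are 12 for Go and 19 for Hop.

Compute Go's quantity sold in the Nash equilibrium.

Go's profit: π = (p_{Go} − 12)(83 − 3p_{Go} + 2p_{Hop}).
∂π/∂p_{Go} = 119 − 6p_{Go} + 2p_{Hop} = 0 ⇒ p_{Go} = 119/6 + (1/3)p_{Hop}.
Similarly p_{Hop} = 70/3 + (1/3)p_{Go}.
Substituting the second reaction function into the first: p_{Go} = 119/6 + (1/3)(70/3 + (1/3)p_{Go}), which gives (8/9)p_{Go} = 497/18 ⇒ p_{Go} = 31.0625.
Then p_{Hop} = 70/3 + (1/3)·31.0625 = 33.6875.
q_{Go} = 83 − 3·31.0625 + 2·33.6875 = 57.1875.

57.1875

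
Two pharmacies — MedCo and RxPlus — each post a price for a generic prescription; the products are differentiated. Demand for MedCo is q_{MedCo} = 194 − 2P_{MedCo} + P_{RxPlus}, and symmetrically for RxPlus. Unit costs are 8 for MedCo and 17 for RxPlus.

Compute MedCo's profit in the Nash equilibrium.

7988.48

MedCo's profit: π = (P_{MedCo} − 8)(194 − 2P_{MedCo} + P_{RxPlus}).
∂π/∂P_{MedCo} = 210 − 4P_{MedCo} + P_{RxPlus} = 0 ⇒ P_{MedCo} = 52.5 + 0.25P_{RxPlus}.
Similarly P_{RxPlus} = 57 + 0.25P_{MedCo}.
Solving the two reaction functions simultaneously: (1 − (0.25)(0.25))P_{MedCo} = 52.5 + 0.25·57, so 0.9375P_{MedCo} = 66.75 and P_{MedCo} = 71.2.
Then P_{RxPlus} = 57 + 0.25·71.2 = 74.8.
q_{MedCo} = 194 − 2·71.2 + 74.8 = 126.4.
Profit = (71.2 − 8)·126.4 = 7988.48.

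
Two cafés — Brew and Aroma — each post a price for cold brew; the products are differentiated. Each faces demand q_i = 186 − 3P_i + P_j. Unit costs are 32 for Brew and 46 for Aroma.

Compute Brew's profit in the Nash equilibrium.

Brew's profit: π = (P_{Brew} − 32)(186 − 3P_{Brew} + P_{Aroma}).
∂π/∂P_{Brew} = 282 − 6P_{Brew} + P_{Aroma} = 0 ⇒ P_{Brew} = 47 + (1/6)P_{Aroma}.
Similarly P_{Aroma} = 54 + (1/6)P_{Brew}.
Solving the two reaction functions simultaneously: (1 − (1/6)(1/6))P_{Brew} = 47 + (1/6)·54, so (35/36)P_{Brew} = 56 and P_{Brew} = 57.6.
Then P_{Aroma} = 54 + (1/6)·57.6 = 63.6.
q_{Brew} = 186 − 3·57.6 + 63.6 = 76.8.
Profit = (57.6 − 32)·76.8 = 1966.08.

1966.08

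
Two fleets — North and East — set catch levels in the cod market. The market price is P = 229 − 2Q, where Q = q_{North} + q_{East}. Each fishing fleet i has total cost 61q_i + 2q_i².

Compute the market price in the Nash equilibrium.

Fishing fleet North's profit: π = q_{North}(229 − 2(q_{North} + q_{East})) − 61q_{North} − 2q_{North}².
∂π/∂q_{North} = 168 − 8q_{North} − 2q_{East} = 0, so q_{North} = 21 − 0.25q_{East}.
By symmetry q_{East} = q_{North}; substituting into the reaction function, 1.25q_{North} = 21 and q_{North} = 16.8.
Equilibrium price: P = 229 − 2·33.6 = 161.8.

161.8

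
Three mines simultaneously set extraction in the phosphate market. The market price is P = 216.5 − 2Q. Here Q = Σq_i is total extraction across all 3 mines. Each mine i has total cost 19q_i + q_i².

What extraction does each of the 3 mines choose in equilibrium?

19.75

A representative mine's profit is π_i = q_i(216.5 − 2Q) − 19q_i − q_i², with Q = q_i + Σ_{j≠i} q_j.
First-order condition: 197.5 − 6q_i − 2Σ_{j≠i} q_j = 0.
Imposing symmetry (q_j = q for all j) turns Σ_{j≠i} q_j into 2q, so 197.5 = 10q and q = 19.75.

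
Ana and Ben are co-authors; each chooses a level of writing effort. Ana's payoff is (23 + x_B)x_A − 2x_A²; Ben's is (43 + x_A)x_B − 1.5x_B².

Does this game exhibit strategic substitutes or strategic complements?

Expanding Ana's payoff: 23x_A + x_Bx_A − 2x_A².
∂π/∂x_A = 23 + x_B − 4x_A = 0, so x_A = 5.75 + 0.25x_B.
The best-response slope dx_A/dx_B = 0.25 > 0: the reaction function is upward-sloping, so the choices are strategic complements.

strategic complements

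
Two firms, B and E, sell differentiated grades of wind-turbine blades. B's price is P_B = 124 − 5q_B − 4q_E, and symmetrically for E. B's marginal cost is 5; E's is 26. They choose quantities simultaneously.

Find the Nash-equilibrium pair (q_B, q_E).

9.5, 6

Firm B's profit: π = q_B(124 − 5q_B − 4q_E) − 5q_B.
∂π/∂q_B = 119 − 10q_B − 4q_E = 0 ⇒ q_B = 11.9 − 0.4q_E.
Similarly q_E = 9.8 − 0.4q_B.
Solving the two reaction functions simultaneously: (1 − (−0.4)(−0.4))q_B = 11.9 − 0.4·9.8, so 0.84q_B = 7.98 and q_B = 9.5.
Then q_E = 9.8 − 0.4·9.5 = 6.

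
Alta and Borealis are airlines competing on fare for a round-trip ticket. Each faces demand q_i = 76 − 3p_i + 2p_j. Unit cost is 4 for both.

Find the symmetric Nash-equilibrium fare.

Alta's profit: π = (p_{Alta} − 4)(76 − 3p_{Alta} + 2p_{Borealis}).
∂π/∂p_{Alta} = 88 − 6p_{Alta} + 2p_{Borealis} = 0 ⇒ p_{Alta} = 44/3 + (1/3)p_{Borealis}.
Setting p_{Alta} = p_{Borealis} in the reaction function: p_{Alta} = 44/3 + (1/3)p_{Alta}, so p_{Alta} = (44/3) / (2/3) = 22.

22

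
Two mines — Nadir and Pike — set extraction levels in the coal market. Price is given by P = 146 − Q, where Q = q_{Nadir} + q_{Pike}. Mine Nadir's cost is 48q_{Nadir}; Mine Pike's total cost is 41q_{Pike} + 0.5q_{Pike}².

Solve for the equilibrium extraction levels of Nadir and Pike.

37.8, 22.4

Mine Nadir's profit: π = q_{Nadir}(146 − (q_{Nadir} + q_{Pike})) − 48q_{Nadir}.
∂π/∂q_{Nadir} = 98 − 2q_{Nadir} − q_{Pike} = 0, so q_{Nadir} = 49 − 0.5q_{Pike}.
For Pike: ∂π/∂q_{Pike} = 105 − 3q_{Pike} − q_{Nadir} = 0 ⇒ q_{Pike} = 35 − (1/3)q_{Nadir}.
Substituting the second reaction function into the first: q_{Nadir} = 49 − 0.5(35 − (1/3)q_{Nadir}), which gives (5/6)q_{Nadir} = 31.5 ⇒ q_{Nadir} = 37.8.
Then q_{Pike} = 35 − (1/3)·37.8 = 22.4.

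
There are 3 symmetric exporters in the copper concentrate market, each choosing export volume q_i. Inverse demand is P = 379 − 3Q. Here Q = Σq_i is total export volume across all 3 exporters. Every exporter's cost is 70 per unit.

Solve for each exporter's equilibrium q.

25.75

A representative exporter's profit is π_i = q_i(379 − 3Q) − 70q_i, with Q = q_i + Σ_{j≠i} q_j.
First-order condition: 309 − 6q_i − 3Σ_{j≠i} q_j = 0.
With identical exporters, set every q_j = q: then 309 − 6q − 6q = 0, i.e. q = 309/12 = 25.75.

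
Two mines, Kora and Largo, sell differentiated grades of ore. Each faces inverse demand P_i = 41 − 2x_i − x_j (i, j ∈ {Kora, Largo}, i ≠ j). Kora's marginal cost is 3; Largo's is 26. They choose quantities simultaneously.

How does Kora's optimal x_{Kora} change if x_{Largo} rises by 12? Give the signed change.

Mine Kora's profit: π = x_{Kora}(41 − 2x_{Kora} − x_{Largo}) − 3x_{Kora}.
∂π/∂x_{Kora} = 38 − 4x_{Kora} − x_{Largo} = 0 ⇒ x_{Kora} = 9.5 − 0.25x_{Largo}.
The reaction-function slope is −0.25, so a 12-unit rise in x_{Largo} moves x_{Kora} by −0.25 × 12 = −3. Kora's best response falls — the actions are strategic substitutes.

-3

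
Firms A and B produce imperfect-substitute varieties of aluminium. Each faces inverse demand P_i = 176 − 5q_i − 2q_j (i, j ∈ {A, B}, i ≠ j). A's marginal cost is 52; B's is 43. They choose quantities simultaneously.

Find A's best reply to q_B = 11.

10.2

Firm A's profit: π = q_A(176 − 5q_A − 2q_B) − 52q_A.
∂π/∂q_A = 124 − 10q_A − 2q_B = 0 ⇒ q_A = 12.4 − 0.2q_B.
At q_B = 11: q_A = 12.4 − 0.2·11 = 10.2.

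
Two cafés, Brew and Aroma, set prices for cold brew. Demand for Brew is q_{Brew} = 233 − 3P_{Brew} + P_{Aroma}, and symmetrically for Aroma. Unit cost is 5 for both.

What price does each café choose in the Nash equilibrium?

49.6

Brew's profit: π = (P_{Brew} − 5)(233 − 3P_{Brew} + P_{Aroma}).
∂π/∂P_{Brew} = 248 − 6P_{Brew} + P_{Aroma} = 0 ⇒ P_{Brew} = 124/3 + (1/6)P_{Aroma}.
Setting P_{Brew} = P_{Aroma} in the reaction function: P_{Brew} = 124/3 + (1/6)P_{Brew}, so P_{Brew} = (124/3) / (5/6) = 49.6.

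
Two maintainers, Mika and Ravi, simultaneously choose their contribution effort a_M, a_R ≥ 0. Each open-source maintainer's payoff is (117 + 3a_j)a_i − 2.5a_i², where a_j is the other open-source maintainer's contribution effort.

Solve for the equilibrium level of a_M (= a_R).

58.5

Mika's payoff is (117 + 3a_R)a_M − 2.5a_M².
∂π/∂a_M = 117 + 3a_R − 5a_M = 0, so a_M = 23.4 + 0.6a_R.
By symmetry a_R = a_M; substituting into the reaction function, 0.4a_M = 23.4 and a_M = 58.5.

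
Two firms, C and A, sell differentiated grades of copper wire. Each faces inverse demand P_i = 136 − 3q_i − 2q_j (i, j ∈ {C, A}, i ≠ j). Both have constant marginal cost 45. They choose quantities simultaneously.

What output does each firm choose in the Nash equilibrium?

11.375

Firm C's profit: π = q_C(136 − 3q_C − 2q_A) − 45q_C.
∂π/∂q_C = 91 − 6q_C − 2q_A = 0 ⇒ q_C = 91/6 − (1/3)q_A.
By symmetry q_A = q_C; substituting into the reaction function, (4/3)q_C = 91/6 and q_C = 11.375.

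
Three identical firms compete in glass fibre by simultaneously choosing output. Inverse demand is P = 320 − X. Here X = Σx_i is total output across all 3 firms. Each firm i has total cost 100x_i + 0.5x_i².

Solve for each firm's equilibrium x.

A representative firm's profit is π_i = x_i(320 − X) − 100x_i − 0.5x_i², with X = x_i + Σ_{j≠i} x_j.
First-order condition: 220 − 3x_i − Σ_{j≠i} x_j = 0.
Imposing symmetry (x_j = x for all j) turns Σ_{j≠i} x_j into 2x, so 220 = 5x and x = 44.

44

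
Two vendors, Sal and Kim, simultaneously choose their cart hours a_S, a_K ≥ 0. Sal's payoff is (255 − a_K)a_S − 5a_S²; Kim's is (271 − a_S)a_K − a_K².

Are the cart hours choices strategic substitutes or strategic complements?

strategic substitutes

Expanding Sal's payoff: 255a_S − a_Ka_S − 5a_S².
∂π/∂a_S = 255 − a_K − 10a_S = 0, so a_S = 25.5 − 0.1a_K.
The best-response slope da_S/da_K = −0.1 < 0: the reaction function is downward-sloping, so the choices are strategic substitutes.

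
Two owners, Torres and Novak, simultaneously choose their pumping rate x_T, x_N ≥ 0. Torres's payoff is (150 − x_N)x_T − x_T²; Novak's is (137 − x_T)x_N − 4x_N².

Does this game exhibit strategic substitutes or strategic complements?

Expanding Torres's payoff: 150x_T − x_Nx_T − x_T².
∂π/∂x_T = 150 − x_N − 2x_T = 0, so x_T = 75 − 0.5x_N.
The best-response slope dx_T/dx_N = −0.5 < 0: the reaction function is downward-sloping, so the choices are strategic substitutes.

strategic substitutes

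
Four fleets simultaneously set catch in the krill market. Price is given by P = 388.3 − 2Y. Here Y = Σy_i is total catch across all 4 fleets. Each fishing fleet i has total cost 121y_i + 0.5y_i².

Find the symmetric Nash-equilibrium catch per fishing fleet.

A representative fishing fleet's profit is π_i = y_i(388.3 − 2Y) − 121y_i − 0.5y_i², with Y = y_i + Σ_{j≠i} y_j.
First-order condition: 267.3 − 5y_i − 2Σ_{j≠i} y_j = 0.
In a symmetric equilibrium every fishing fleet chooses the same y, so Σ_{j≠i} y_j = 3y. The condition becomes 267.3 − 11y = 0, giving y = 267.3/11 = 24.3.

24.3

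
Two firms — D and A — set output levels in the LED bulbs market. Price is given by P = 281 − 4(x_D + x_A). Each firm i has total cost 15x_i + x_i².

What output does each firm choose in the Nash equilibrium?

Firm D's profit: π = x_D(281 − 4(x_D + x_A)) − 15x_D − x_D².
∂π/∂x_D = 266 − 10x_D − 4x_A = 0, so x_D = 26.6 − 0.4x_A.
By symmetry x_A = x_D; substituting into the reaction function, 1.4x_D = 26.6 and x_D = 19.

19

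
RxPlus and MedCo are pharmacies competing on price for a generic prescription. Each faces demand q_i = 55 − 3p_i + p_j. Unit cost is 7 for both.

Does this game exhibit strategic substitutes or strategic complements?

RxPlus's profit: π = (p_{RxPlus} − 7)(55 − 3p_{RxPlus} + p_{MedCo}).
∂π/∂p_{RxPlus} = 76 − 6p_{RxPlus} + p_{MedCo} = 0 ⇒ p_{RxPlus} = 38/3 + (1/6)p_{MedCo}.
The best-response slope dp_{RxPlus}/dp_{MedCo} = 1/6 > 0: the reaction function is upward-sloping, so the choices are strategic complements.

strategic complements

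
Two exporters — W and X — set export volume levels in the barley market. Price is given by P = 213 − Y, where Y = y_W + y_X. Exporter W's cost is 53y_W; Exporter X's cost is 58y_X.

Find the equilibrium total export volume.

Exporter W's profit: π = y_W(213 − (y_W + y_X)) − 53y_W.
∂π/∂y_W = 160 − 2y_W − y_X = 0, so y_W = 80 − 0.5y_X.
By the same steps for X: y_X = 77.5 − 0.5y_W.
Substituting the second reaction function into the first: y_W = 80 − 0.5(77.5 − 0.5y_W), which gives 0.75y_W = 41.25 ⇒ y_W = 55.
Then y_X = 77.5 − 0.5·55 = 50.
Total export volume: 55 + 50 = 105.

105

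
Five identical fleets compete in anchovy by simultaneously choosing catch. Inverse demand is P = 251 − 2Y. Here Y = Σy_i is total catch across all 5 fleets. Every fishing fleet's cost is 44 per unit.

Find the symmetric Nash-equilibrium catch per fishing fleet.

17.25

A representative fishing fleet's profit is π_i = y_i(251 − 2Y) − 44y_i, with Y = y_i + Σ_{j≠i} y_j.
First-order condition: 207 − 4y_i − 2Σ_{j≠i} y_j = 0.
Imposing symmetry (y_j = y for all j) turns Σ_{j≠i} y_j into 4y, so 207 = 12y and y = 17.25.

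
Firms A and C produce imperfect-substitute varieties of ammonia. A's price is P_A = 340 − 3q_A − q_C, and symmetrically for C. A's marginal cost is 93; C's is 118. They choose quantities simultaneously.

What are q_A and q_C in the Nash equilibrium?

Firm A's profit: π = q_A(340 − 3q_A − q_C) − 93q_A.
∂π/∂q_A = 247 − 6q_A − q_C = 0 ⇒ q_A = 247/6 − (1/6)q_C.
Similarly q_C = 37 − (1/6)q_A.
Substituting the second reaction function into the first: q_A = 247/6 − (1/6)(37 − (1/6)q_A), which gives (35/36)q_A = 35 ⇒ q_A = 36.
Then q_C = 37 − (1/6)·36 = 31.

36, 31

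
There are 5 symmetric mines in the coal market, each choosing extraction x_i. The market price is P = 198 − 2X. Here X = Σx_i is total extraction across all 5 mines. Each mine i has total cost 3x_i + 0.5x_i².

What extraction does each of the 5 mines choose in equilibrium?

A representative mine's profit is π_i = x_i(198 − 2X) − 3x_i − 0.5x_i², with X = x_i + Σ_{j≠i} x_j.
First-order condition: 195 − 5x_i − 2Σ_{j≠i} x_j = 0.
With identical mines, set every x_j = x: then 195 − 5x − 8x = 0, i.e. x = 195/13 = 15.

15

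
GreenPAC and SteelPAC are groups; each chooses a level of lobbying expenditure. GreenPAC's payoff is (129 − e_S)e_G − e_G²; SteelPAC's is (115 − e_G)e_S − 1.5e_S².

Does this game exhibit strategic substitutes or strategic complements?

strategic substitutes

Expanding GreenPAC's payoff: 129e_G − e_Se_G − e_G².
∂π/∂e_G = 129 − e_S − 2e_G = 0, so e_G = 64.5 − 0.5e_S.
The best-response slope de_G/de_S = −0.5 < 0: the reaction function is downward-sloping, so the choices are strategic substitutes.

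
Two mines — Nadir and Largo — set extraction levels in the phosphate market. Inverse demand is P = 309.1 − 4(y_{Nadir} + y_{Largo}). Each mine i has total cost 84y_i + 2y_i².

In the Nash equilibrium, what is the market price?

196.55

Mine Nadir's profit: π = y_{Nadir}(309.1 − 4(y_{Nadir} + y_{Largo})) − 84y_{Nadir} − 2y_{Nadir}².
∂π/∂y_{Nadir} = 225.1 − 12y_{Nadir} − 4y_{Largo} = 0, so y_{Nadir} = 2251/120 − (1/3)y_{Largo}.
By symmetry y_{Largo} = y_{Nadir}; substituting into the reaction function, (4/3)y_{Nadir} = 2251/120 and y_{Nadir} = 2251/160.
Equilibrium price: P = 309.1 − 4·28.1375 = 196.55.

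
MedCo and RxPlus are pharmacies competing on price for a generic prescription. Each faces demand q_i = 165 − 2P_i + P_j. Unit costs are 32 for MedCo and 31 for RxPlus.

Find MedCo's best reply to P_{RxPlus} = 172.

MedCo's profit: π = (P_{MedCo} − 32)(165 − 2P_{MedCo} + P_{RxPlus}).
∂π/∂P_{MedCo} = 229 − 4P_{MedCo} + P_{RxPlus} = 0 ⇒ P_{MedCo} = 57.25 + 0.25P_{RxPlus}.
At P_{RxPlus} = 172: P_{MedCo} = 57.25 + 0.25·172 = 100.25.

100.25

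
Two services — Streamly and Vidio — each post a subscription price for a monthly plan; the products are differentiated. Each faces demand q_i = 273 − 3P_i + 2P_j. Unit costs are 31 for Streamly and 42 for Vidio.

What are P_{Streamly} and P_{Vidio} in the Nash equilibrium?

93.5625, 97.6875

Streamly's profit: π = (P_{Streamly} − 31)(273 − 3P_{Streamly} + 2P_{Vidio}).
∂π/∂P_{Streamly} = 366 − 6P_{Streamly} + 2P_{Vidio} = 0 ⇒ P_{Streamly} = 61 + (1/3)P_{Vidio}.
Similarly P_{Vidio} = 66.5 + (1/3)P_{Streamly}.
Solving the two reaction functions simultaneously: (1 − (1/3)(1/3))P_{Streamly} = 61 + (1/3)·66.5, so (8/9)P_{Streamly} = 499/6 and P_{Streamly} = 93.5625.
Then P_{Vidio} = 66.5 + (1/3)·93.5625 = 97.6875.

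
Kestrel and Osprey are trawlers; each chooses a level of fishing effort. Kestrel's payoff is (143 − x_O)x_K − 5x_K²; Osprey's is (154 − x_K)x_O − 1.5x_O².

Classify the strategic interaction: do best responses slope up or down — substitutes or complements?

Expanding Kestrel's payoff: 143x_K − x_Ox_K − 5x_K².
∂π/∂x_K = 143 − x_O − 10x_K = 0, so x_K = 14.3 − 0.1x_O.
The best-response slope dx_K/dx_O = −0.1 < 0: the reaction function is downward-sloping, so the choices are strategic substitutes.

strategic substitutes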